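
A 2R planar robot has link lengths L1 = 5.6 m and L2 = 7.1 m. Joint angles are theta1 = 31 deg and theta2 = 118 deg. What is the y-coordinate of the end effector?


Convert angles to radians: theta1 = 0.5411, theta2 = 2.0595
y = L1*sin(theta1) + L2*sin(theta1+theta2)
y = 2.8842 + 3.6568
y = 6.541


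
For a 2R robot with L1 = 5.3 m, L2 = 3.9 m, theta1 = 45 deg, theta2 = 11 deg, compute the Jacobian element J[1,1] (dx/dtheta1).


J[1,1] = -L1*sin(t1) - L2*sin(t1+t2)
= -5.3*sin(45) - 3.9*sin(56)
= -6.9809


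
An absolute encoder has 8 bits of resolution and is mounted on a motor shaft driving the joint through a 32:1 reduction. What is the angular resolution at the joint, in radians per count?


counts = 2^8 = 256
effective counts at joint = 256 * 32 = 8192
resolution = 2*pi / 8192
= 7.6699e-04 rad/count


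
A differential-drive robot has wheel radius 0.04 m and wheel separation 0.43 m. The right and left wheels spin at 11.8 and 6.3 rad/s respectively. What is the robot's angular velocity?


vR = r*wR = 0.04*11.8 = 0.472 m/s
vL = r*wL = 0.04*6.3 = 0.252 m/s
v = (vR+vL)/2 = 0.362 m/s
omega = (vR-vL)/L = 0.5116 rad/s
angular velocity = 0.5116 rad/s


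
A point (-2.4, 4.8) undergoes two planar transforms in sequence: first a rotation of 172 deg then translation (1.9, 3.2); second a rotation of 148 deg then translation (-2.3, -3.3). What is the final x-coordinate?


After transform 1:
x1 = cos(172)*-2.4 - sin(172)*4.8 + 1.9 = 3.6086
y1 = sin(172)*-2.4 + cos(172)*4.8 + 3.2 = -1.8873
After transform 2:
x2 = cos(148)*3.6086 - sin(148)*-1.8873 + -2.3
= -4.3602


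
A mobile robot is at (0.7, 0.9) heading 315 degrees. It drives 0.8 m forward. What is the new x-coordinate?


x_new = x0 + d*cos(theta)
= 0.7 + 0.8*cos(315)
= 0.7 + 0.5657
= 1.2657


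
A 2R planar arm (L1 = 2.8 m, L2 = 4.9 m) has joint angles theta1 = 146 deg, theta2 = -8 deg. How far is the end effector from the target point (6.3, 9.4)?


End effector via forward kinematics:
x = L1*cos(t1) + L2*cos(t1+t2) = -5.9627
y = L1*sin(t1) + L2*sin(t1+t2) = 4.8445
Distance to target:
d = sqrt((6.3 - -5.9627)^2 + (9.4 - 4.8445)^2)
= sqrt(150.3742 + 20.7528)
= 13.0815 m


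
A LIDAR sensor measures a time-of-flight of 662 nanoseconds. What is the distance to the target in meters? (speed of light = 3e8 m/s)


tof = 662 ns = 6.62e-07 s
dist = c * tof / 2
= 3e8 * 6.62e-07 / 2
= 99.3 m


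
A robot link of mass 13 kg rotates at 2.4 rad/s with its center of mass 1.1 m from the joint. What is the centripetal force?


F = m * omega^2 * r
= 13 * 2.4^2 * 1.1
= 13 * 5.76 * 1.1
= 82.368 N


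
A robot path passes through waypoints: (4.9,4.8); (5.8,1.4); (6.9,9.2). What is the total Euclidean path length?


Segment lengths:
  seg1 = sqrt((0.9)^2 + (-3.4)^2) = 3.5171
  seg2 = sqrt((1.1)^2 + (7.8)^2) = 7.8772
Total = 11.3943


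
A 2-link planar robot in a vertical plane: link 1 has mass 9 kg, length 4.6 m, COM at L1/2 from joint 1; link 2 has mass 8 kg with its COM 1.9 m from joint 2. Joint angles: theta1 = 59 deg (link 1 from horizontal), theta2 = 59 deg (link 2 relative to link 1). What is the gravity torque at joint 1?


Horizontal distance from joint 1 to link-1 COM:
  x_c1 = (L1/2)*cos(t1) = 2.3 * 0.515 = 1.1846 m
Horizontal distance from joint 1 to link-2 COM:
  x_c2 = L1*cos(t1) + Lc2*cos(t1+t2)
       = 4.6*0.515 + 1.9*-0.4695 = 1.4772 m
tau1 = m1*g*x_c1 + m2*g*x_c2
     = 9*9.81*1.1846 + 8*9.81*1.4772
     = 104.5872 + 115.929
     = 220.5163 Nm


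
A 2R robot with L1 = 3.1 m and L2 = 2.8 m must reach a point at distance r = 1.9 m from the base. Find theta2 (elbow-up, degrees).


cos(theta2) = (r^2 - L1^2 - L2^2) / (2*L1*L2)
cos(theta2) = (3.61 - 9.61 - 7.84) / 17.36
cos(theta2) = -0.797235
theta2 = 142.8669 degrees


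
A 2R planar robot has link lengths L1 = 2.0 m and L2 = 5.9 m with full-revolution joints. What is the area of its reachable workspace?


r_max = L1 + L2 = 7.9 m
r_min = |L1 - L2| = 3.9 m
Area = pi*(r_max^2 - r_min^2)
= pi*(62.41 - 15.21)
= pi * 47.2
= 148.2832 m^2


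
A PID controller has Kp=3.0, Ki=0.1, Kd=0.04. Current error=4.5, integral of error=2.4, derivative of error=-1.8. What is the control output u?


u = Kp*e + Ki*int(e) + Kd*de/dt
= 3.0*4.5 + 0.1*2.4 + 0.04*(-1.8)
= 13.5 + 0.24 + -0.072
= 13.668


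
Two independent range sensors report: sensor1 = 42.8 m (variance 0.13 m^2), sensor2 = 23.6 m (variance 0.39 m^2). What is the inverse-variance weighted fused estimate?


w1 = (1/var1) / (1/var1 + 1/var2)
   = 7.6923 / (7.6923 + 2.5641) = 0.75
w2 = 1 - w1 = 0.25
fused = w1*s1 + w2*s2 = 32.1 + 5.9
= 38.0 m


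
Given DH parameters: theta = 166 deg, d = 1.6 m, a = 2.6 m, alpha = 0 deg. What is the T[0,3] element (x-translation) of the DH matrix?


T[0,3] = a * cos(theta)
= 2.6 * cos(166 deg)
= 2.6 * -0.9703
= -2.5228


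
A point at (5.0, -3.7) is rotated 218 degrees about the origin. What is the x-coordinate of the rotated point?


x' = x*cos(theta) - y*sin(theta)
cos(218 deg) = -0.788, sin(218 deg) = -0.6157
x' = 5.0 * -0.788 - -3.7 * -0.6157
= -3.9401 - 2.2779
= -6.218


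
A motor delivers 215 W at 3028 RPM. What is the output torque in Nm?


omega = 3028 * 2*pi/60 = 317.0914 rad/s
tau = P / omega = 215 / 317.0914
= 0.678 Nm


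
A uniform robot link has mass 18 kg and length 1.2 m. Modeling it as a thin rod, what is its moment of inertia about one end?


I = (1/3) * m * L^2
= (1/3) * 18 * 1.2^2
= 0.333333 * 18 * 1.44
= 8.64 kg*m^2


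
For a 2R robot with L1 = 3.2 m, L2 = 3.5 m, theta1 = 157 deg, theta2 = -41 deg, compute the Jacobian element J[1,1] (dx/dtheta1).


J[1,1] = -L1*sin(t1) - L2*sin(t1+t2)
= -3.2*sin(157) - 3.5*sin(116)
= -4.3961


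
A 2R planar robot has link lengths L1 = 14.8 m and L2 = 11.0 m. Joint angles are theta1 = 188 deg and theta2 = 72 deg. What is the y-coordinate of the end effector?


Convert angles to radians: theta1 = 3.2812, theta2 = 1.2566
y = L1*sin(theta1) + L2*sin(theta1+theta2)
y = -2.0598 + -10.8329
y = -12.8926


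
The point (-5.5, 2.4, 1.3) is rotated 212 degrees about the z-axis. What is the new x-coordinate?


Rotation about z-axis: x' = x*cos(theta) - y*sin(theta)
= -5.5 * -0.848 - 2.4 * -0.5299
= 5.9361


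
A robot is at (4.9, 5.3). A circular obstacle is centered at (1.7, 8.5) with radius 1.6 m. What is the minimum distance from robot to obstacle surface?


center_dist = sqrt((4.9-1.7)^2 + (5.3-8.5)^2)
= sqrt(10.24 + 10.24)
= 4.5255
min_dist = center_dist - radius = 4.5255 - 1.6 = 2.9255 m


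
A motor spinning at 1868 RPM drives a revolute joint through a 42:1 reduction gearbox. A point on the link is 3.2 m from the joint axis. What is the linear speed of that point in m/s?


omega_motor = 1868 * 2*pi/60 = 195.6165 rad/s
omega_joint = omega_motor / 42 = 4.6575 rad/s
v = omega_joint * r = 4.6575 * 3.2
= 14.9041 m/s


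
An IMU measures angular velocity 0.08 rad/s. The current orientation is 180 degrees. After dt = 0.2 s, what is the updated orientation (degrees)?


delta_theta = w * dt = 0.08 * 0.2 = 0.016 rad
= 0.9167 deg
theta_new = 180 + 0.9167 = 180.9167 deg


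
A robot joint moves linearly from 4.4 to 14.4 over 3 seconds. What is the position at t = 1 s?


s = t/T = 1/3 = 0.3333
p(t) = p0 + (pf-p0)*s
= 4.4 + (14.4 - 4.4) * 0.3333
= 7.7333


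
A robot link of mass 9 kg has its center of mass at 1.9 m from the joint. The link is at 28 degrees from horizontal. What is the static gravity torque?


tau = m*g*L*cos(angle)
= 9 * 9.81 * 1.9 * cos(28 deg)
= 9 * 9.81 * 1.9 * 0.8829
= 148.1153 Nm


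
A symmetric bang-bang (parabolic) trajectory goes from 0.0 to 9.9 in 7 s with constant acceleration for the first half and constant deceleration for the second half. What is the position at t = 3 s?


Symmetric rest-to-rest: each phase covers (pf-p0)/2 in time T/2. 0.5*a*(T/2)^2 = (pf-p0)/2 => a = 4*(pf-p0)/T^2
a = 4*(9.9-0.0)/7^2 = 0.8082
t = 3 is in the acceleration phase (t <= T/2).
p = p0 + 0.5*a*t^2 = 0.0 + 0.5*0.8082*3^2
= 3.6367


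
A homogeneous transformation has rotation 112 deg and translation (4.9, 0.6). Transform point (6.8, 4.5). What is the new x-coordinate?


x' = cos(theta)*px - sin(theta)*py + tx
= -0.3746*6.8 - 0.9272*4.5 + 4.9
= -1.8197


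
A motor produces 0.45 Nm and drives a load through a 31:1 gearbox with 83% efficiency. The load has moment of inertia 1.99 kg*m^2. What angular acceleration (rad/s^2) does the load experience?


tau_out = tau_motor * N * eta
= 0.45 * 31 * 0.83 = 11.5785 Nm
alpha = tau_out / I = 11.5785 / 1.99
= 5.8183 rad/s^2


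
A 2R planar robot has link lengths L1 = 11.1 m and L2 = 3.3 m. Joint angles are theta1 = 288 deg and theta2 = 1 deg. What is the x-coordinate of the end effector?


Convert angles to radians: theta1 = 5.0265, theta2 = 0.0175
x = L1*cos(theta1) + L2*cos(theta1+theta2)
x = 3.4301 + 1.0744
x = 4.5045


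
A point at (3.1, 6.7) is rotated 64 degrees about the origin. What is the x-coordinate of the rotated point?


x' = x*cos(theta) - y*sin(theta)
cos(64 deg) = 0.4384, sin(64 deg) = 0.8988
x' = 3.1 * 0.4384 - 6.7 * 0.8988
= 1.359 - 6.0219
= -4.663


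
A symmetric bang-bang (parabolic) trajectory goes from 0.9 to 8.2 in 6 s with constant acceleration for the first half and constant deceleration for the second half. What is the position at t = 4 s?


Symmetric rest-to-rest: each phase covers (pf-p0)/2 in time T/2. 0.5*a*(T/2)^2 = (pf-p0)/2 => a = 4*(pf-p0)/T^2
a = 4*(8.2-0.9)/6^2 = 0.8111
t = 4 is in the deceleration phase (t > T/2).
p = pf - 0.5*a*(T-t)^2 = 8.2 - 0.5*0.8111*2^2
= 6.5778


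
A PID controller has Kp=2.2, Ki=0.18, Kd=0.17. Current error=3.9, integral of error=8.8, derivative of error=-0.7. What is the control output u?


u = Kp*e + Ki*int(e) + Kd*de/dt
= 2.2*3.9 + 0.18*8.8 + 0.17*(-0.7)
= 8.58 + 1.584 + -0.119
= 10.045


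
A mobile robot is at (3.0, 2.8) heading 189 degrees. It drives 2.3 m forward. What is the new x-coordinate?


x_new = x0 + d*cos(theta)
= 3.0 + 2.3*cos(189)
= 3.0 + -2.2717
= 0.7283


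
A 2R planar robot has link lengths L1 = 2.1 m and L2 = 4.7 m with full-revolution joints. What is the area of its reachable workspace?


r_max = L1 + L2 = 6.8 m
r_min = |L1 - L2| = 2.6 m
Area = pi*(r_max^2 - r_min^2)
= pi*(46.24 - 6.76)
= pi * 39.48
= 124.0301 m^2


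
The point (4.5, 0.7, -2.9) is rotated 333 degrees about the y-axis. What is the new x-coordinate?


Rotation about y-axis: x' = x*cos(theta) + z*sin(theta)
= 4.5 * 0.891 + -2.9 * -0.454
= 5.3261


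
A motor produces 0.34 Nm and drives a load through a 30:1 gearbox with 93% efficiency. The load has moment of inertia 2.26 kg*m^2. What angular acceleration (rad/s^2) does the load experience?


tau_out = tau_motor * N * eta
= 0.34 * 30 * 0.93 = 9.486 Nm
alpha = tau_out / I = 9.486 / 2.26
= 4.1973 rad/s^2


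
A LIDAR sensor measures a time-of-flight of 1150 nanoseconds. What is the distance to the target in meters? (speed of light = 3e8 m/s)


tof = 1150 ns = 1.15e-06 s
dist = c * tof / 2
= 3e8 * 1.15e-06 / 2
= 172.5 m


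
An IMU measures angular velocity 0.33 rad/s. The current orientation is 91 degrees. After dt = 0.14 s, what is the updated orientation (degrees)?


delta_theta = w * dt = 0.33 * 0.14 = 0.0462 rad
= 2.6471 deg
theta_new = 91 + 2.6471 = 93.6471 deg


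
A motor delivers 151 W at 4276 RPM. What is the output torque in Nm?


omega = 4276 * 2*pi/60 = 447.7817 rad/s
tau = P / omega = 151 / 447.7817
= 0.3372 Nm


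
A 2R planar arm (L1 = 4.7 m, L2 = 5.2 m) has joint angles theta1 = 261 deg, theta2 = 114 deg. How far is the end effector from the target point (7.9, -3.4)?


End effector via forward kinematics:
x = L1*cos(t1) + L2*cos(t1+t2) = 4.2876
y = L1*sin(t1) + L2*sin(t1+t2) = -3.2963
Distance to target:
d = sqrt((7.9 - 4.2876)^2 + (-3.4 - -3.2963)^2)
= sqrt(13.0496 + 0.0108)
= 3.6139 m


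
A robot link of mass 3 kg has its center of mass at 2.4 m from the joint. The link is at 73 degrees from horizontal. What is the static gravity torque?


tau = m*g*L*cos(angle)
= 3 * 9.81 * 2.4 * cos(73 deg)
= 3 * 9.81 * 2.4 * 0.2924
= 20.6508 Nm


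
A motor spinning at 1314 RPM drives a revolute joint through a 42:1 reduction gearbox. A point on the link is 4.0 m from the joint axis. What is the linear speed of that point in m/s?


omega_motor = 1314 * 2*pi/60 = 137.6018 rad/s
omega_joint = omega_motor / 42 = 3.2762 rad/s
v = omega_joint * r = 3.2762 * 4.0
= 13.1049 m/s


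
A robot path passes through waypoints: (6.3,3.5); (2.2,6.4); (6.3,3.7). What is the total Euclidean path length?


Segment lengths:
  seg1 = sqrt((-4.1)^2 + (2.9)^2) = 5.022
  seg2 = sqrt((4.1)^2 + (-2.7)^2) = 4.9092
Total = 9.9311


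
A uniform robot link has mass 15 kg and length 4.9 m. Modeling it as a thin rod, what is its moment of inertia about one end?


I = (1/3) * m * L^2
= (1/3) * 15 * 4.9^2
= 0.333333 * 15 * 24.01
= 120.05 kg*m^2


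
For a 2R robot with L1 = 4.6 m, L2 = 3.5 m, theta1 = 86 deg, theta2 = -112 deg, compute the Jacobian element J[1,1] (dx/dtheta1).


J[1,1] = -L1*sin(t1) - L2*sin(t1+t2)
= -4.6*sin(86) - 3.5*sin(-26)
= -3.0545


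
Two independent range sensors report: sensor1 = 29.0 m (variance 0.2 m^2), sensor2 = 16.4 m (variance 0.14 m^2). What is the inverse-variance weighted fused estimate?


w1 = (1/var1) / (1/var1 + 1/var2)
   = 5.0 / (5.0 + 7.1429) = 0.4118
w2 = 1 - w1 = 0.5882
fused = w1*s1 + w2*s2 = 11.9412 + 9.6471
= 21.5882 m


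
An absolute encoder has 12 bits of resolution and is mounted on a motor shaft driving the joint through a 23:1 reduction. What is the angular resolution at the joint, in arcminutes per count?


counts = 2^12 = 4096
effective counts at joint = 4096 * 23 = 94208
resolution = 360*60 / 94208
= 0.2293 arcmin/count


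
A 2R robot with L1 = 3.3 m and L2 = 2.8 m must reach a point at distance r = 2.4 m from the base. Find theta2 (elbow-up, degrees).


cos(theta2) = (r^2 - L1^2 - L2^2) / (2*L1*L2)
cos(theta2) = (5.76 - 10.89 - 7.84) / 18.48
cos(theta2) = -0.70184
theta2 = 134.5748 degrees


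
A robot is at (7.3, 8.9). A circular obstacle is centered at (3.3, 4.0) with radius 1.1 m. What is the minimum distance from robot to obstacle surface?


center_dist = sqrt((7.3-3.3)^2 + (8.9-4.0)^2)
= sqrt(16.0 + 24.01)
= 6.3253
min_dist = center_dist - radius = 6.3253 - 1.1 = 5.2253 m


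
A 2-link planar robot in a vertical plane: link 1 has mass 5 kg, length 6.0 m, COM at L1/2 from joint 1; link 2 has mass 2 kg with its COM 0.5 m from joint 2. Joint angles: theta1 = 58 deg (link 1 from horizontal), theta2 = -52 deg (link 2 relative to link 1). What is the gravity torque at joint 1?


Horizontal distance from joint 1 to link-1 COM:
  x_c1 = (L1/2)*cos(t1) = 3.0 * 0.5299 = 1.5898 m
Horizontal distance from joint 1 to link-2 COM:
  x_c2 = L1*cos(t1) + Lc2*cos(t1+t2)
       = 6.0*0.5299 + 0.5*0.9945 = 3.6768 m
tau1 = m1*g*x_c1 + m2*g*x_c2
     = 5*9.81*1.5898 + 2*9.81*3.6768
     = 77.9776 + 72.1384
     = 150.116 Nm


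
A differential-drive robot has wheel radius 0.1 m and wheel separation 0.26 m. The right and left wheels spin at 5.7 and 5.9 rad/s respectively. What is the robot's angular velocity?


vR = r*wR = 0.1*5.7 = 0.57 m/s
vL = r*wL = 0.1*5.9 = 0.59 m/s
v = (vR+vL)/2 = 0.58 m/s
omega = (vR-vL)/L = -0.0769 rad/s
angular velocity = -0.0769 rad/s


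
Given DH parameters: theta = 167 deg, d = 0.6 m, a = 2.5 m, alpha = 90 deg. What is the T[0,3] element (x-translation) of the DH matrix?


T[0,3] = a * cos(theta)
= 2.5 * cos(167 deg)
= 2.5 * -0.9744
= -2.4359


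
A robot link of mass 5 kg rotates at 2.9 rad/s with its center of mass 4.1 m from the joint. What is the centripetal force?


F = m * omega^2 * r
= 5 * 2.9^2 * 4.1
= 5 * 8.41 * 4.1
= 172.405 N


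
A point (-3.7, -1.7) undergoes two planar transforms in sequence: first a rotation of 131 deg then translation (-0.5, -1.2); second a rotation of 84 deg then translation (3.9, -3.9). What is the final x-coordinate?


After transform 1:
x1 = cos(131)*-3.7 - sin(131)*-1.7 + -0.5 = 3.2104
y1 = sin(131)*-3.7 + cos(131)*-1.7 + -1.2 = -2.8771
After transform 2:
x2 = cos(84)*3.2104 - sin(84)*-2.8771 + 3.9
= 7.0969


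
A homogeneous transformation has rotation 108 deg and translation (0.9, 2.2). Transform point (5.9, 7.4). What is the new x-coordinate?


x' = cos(theta)*px - sin(theta)*py + tx
= -0.309*5.9 - 0.9511*7.4 + 0.9
= -7.961


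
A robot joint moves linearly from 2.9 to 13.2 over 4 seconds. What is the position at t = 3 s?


s = t/T = 3/4 = 0.75
p(t) = p0 + (pf-p0)*s
= 2.9 + (13.2 - 2.9) * 0.75
= 10.625


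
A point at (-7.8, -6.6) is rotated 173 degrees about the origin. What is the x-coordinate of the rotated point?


x' = x*cos(theta) - y*sin(theta)
cos(173 deg) = -0.9925, sin(173 deg) = 0.1219
x' = -7.8 * -0.9925 - -6.6 * 0.1219
= 7.7419 - -0.8043
= 8.5462


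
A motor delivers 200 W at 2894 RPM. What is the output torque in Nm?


omega = 2894 * 2*pi/60 = 303.059 rad/s
tau = P / omega = 200 / 303.059
= 0.6599 Nm


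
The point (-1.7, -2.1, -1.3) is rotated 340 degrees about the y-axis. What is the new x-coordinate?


Rotation about y-axis: x' = x*cos(theta) + z*sin(theta)
= -1.7 * 0.9397 + -1.3 * -0.342
= -1.1529


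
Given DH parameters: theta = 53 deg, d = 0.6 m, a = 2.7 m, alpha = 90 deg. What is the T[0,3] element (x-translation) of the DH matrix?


T[0,3] = a * cos(theta)
= 2.7 * cos(53 deg)
= 2.7 * 0.6018
= 1.6249


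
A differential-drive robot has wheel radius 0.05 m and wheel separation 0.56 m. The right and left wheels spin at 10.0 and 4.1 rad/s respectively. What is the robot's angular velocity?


vR = r*wR = 0.05*10.0 = 0.5 m/s
vL = r*wL = 0.05*4.1 = 0.205 m/s
v = (vR+vL)/2 = 0.3525 m/s
omega = (vR-vL)/L = 0.5268 rad/s
angular velocity = 0.5268 rad/s


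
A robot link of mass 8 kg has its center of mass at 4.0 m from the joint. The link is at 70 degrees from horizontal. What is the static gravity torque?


tau = m*g*L*cos(angle)
= 8 * 9.81 * 4.0 * cos(70 deg)
= 8 * 9.81 * 4.0 * 0.342
= 107.367 Nm


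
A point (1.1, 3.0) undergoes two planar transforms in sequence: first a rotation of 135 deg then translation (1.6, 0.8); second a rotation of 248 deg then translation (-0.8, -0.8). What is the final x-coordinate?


After transform 1:
x1 = cos(135)*1.1 - sin(135)*3.0 + 1.6 = -1.2991
y1 = sin(135)*1.1 + cos(135)*3.0 + 0.8 = -0.5435
After transform 2:
x2 = cos(248)*-1.2991 - sin(248)*-0.5435 + -0.8
= -0.8173


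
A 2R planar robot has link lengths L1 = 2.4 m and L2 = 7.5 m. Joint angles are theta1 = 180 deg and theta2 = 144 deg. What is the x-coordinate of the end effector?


Convert angles to radians: theta1 = 3.1416, theta2 = 2.5133
x = L1*cos(theta1) + L2*cos(theta1+theta2)
x = -2.4 + 6.0676
x = 3.6676


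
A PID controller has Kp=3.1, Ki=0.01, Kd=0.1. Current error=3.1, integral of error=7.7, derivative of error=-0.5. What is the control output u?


u = Kp*e + Ki*int(e) + Kd*de/dt
= 3.1*3.1 + 0.01*7.7 + 0.1*(-0.5)
= 9.61 + 0.077 + -0.05
= 9.637


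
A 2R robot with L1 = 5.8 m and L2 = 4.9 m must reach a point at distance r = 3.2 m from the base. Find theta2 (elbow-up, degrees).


cos(theta2) = (r^2 - L1^2 - L2^2) / (2*L1*L2)
cos(theta2) = (10.24 - 33.64 - 24.01) / 56.84
cos(theta2) = -0.834096
theta2 = 146.5218 degrees


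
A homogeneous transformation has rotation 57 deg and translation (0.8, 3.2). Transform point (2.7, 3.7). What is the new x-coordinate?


x' = cos(theta)*px - sin(theta)*py + tx
= 0.5446*2.7 - 0.8387*3.7 + 0.8
= -0.8326


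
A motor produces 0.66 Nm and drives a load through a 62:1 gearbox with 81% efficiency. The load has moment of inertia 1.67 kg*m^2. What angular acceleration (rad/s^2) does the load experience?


tau_out = tau_motor * N * eta
= 0.66 * 62 * 0.81 = 33.1452 Nm
alpha = tau_out / I = 33.1452 / 1.67
= 19.8474 rad/s^2


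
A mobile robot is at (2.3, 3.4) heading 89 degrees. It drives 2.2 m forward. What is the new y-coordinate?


y_new = y0 + d*sin(theta)
= 3.4 + 2.2*sin(89)
= 3.4 + 2.1997
= 5.5997


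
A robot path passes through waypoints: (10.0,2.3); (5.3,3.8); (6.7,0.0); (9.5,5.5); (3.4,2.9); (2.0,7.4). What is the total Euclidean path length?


Segment lengths:
  seg1 = sqrt((-4.7)^2 + (1.5)^2) = 4.9336
  seg2 = sqrt((1.4)^2 + (-3.8)^2) = 4.0497
  seg3 = sqrt((2.8)^2 + (5.5)^2) = 6.1717
  seg4 = sqrt((-6.1)^2 + (-2.6)^2) = 6.631
  seg5 = sqrt((-1.4)^2 + (4.5)^2) = 4.7127
Total = 26.4987


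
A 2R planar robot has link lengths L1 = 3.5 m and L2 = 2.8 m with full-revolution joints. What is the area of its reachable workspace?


r_max = L1 + L2 = 6.3 m
r_min = |L1 - L2| = 0.7 m
Area = pi*(r_max^2 - r_min^2)
= pi*(39.69 - 0.49)
= pi * 39.2
= 123.1504 m^2


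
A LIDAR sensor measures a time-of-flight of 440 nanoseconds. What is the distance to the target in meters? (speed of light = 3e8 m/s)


tof = 440 ns = 4.4e-07 s
dist = c * tof / 2
= 3e8 * 4.4e-07 / 2
= 66.0 m


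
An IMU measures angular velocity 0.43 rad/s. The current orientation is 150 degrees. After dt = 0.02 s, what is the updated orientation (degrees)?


delta_theta = w * dt = 0.43 * 0.02 = 0.0086 rad
= 0.4927 deg
theta_new = 150 + 0.4927 = 150.4927 deg


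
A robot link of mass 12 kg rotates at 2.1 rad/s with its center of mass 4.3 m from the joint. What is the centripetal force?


F = m * omega^2 * r
= 12 * 2.1^2 * 4.3
= 12 * 4.41 * 4.3
= 227.556 N


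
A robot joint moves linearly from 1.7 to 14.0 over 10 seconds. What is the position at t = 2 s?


s = t/T = 2/10 = 0.2
p(t) = p0 + (pf-p0)*s
= 1.7 + (14.0 - 1.7) * 0.2
= 4.16


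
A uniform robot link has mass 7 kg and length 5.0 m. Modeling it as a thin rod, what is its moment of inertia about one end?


I = (1/3) * m * L^2
= (1/3) * 7 * 5.0^2
= 0.333333 * 7 * 25.0
= 58.3333 kg*m^2


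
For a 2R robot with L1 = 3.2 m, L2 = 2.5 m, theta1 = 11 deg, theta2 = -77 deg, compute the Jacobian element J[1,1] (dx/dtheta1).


J[1,1] = -L1*sin(t1) - L2*sin(t1+t2)
= -3.2*sin(11) - 2.5*sin(-66)
= 1.6733


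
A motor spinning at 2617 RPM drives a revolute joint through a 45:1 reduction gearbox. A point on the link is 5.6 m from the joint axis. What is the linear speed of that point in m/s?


omega_motor = 2617 * 2*pi/60 = 274.0516 rad/s
omega_joint = omega_motor / 45 = 6.09 rad/s
v = omega_joint * r = 6.09 * 5.6
= 34.1042 m/s


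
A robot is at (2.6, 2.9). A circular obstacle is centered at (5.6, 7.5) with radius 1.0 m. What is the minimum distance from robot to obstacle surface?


center_dist = sqrt((2.6-5.6)^2 + (2.9-7.5)^2)
= sqrt(9.0 + 21.16)
= 5.4918
min_dist = center_dist - radius = 5.4918 - 1.0 = 4.4918 m


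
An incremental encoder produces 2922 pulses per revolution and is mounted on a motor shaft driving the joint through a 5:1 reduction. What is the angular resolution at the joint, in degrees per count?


counts per rev = 2922
effective counts at joint = 2922 * 5 = 14610
resolution = 360 / 14610
= 0.0246 deg/count


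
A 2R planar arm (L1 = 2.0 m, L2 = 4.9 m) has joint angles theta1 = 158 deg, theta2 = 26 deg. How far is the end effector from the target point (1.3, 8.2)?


End effector via forward kinematics:
x = L1*cos(t1) + L2*cos(t1+t2) = -6.7424
y = L1*sin(t1) + L2*sin(t1+t2) = 0.4074
Distance to target:
d = sqrt((1.3 - -6.7424)^2 + (8.2 - 0.4074)^2)
= sqrt(64.6807 + 60.7245)
= 11.1984 m


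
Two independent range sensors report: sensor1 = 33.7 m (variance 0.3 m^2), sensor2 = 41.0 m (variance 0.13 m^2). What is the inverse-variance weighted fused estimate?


w1 = (1/var1) / (1/var1 + 1/var2)
   = 3.3333 / (3.3333 + 7.6923) = 0.3023
w2 = 1 - w1 = 0.6977
fused = w1*s1 + w2*s2 = 10.1884 + 28.6047
= 38.793 m


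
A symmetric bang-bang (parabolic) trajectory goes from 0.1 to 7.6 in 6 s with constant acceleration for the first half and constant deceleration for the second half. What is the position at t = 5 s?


Symmetric rest-to-rest: each phase covers (pf-p0)/2 in time T/2. 0.5*a*(T/2)^2 = (pf-p0)/2 => a = 4*(pf-p0)/T^2
a = 4*(7.6-0.1)/6^2 = 0.8333
t = 5 is in the deceleration phase (t > T/2).
p = pf - 0.5*a*(T-t)^2 = 7.6 - 0.5*0.8333*1^2
= 7.1833


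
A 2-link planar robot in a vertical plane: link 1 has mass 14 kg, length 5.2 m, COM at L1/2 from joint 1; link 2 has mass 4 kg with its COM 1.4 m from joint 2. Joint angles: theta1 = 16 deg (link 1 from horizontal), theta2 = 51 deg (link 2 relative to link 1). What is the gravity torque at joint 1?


Horizontal distance from joint 1 to link-1 COM:
  x_c1 = (L1/2)*cos(t1) = 2.6 * 0.9613 = 2.4993 m
Horizontal distance from joint 1 to link-2 COM:
  x_c2 = L1*cos(t1) + Lc2*cos(t1+t2)
       = 5.2*0.9613 + 1.4*0.3907 = 5.5456 m
tau1 = m1*g*x_c1 + m2*g*x_c2
     = 14*9.81*2.4993 + 4*9.81*5.5456
     = 343.2512 + 217.6087
     = 560.8599 Nm


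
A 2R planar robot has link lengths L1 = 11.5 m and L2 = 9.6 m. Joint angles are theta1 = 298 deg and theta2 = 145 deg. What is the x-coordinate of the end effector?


Convert angles to radians: theta1 = 5.2011, theta2 = 2.5307
x = L1*cos(theta1) + L2*cos(theta1+theta2)
x = 5.3989 + 1.1699
x = 6.5689


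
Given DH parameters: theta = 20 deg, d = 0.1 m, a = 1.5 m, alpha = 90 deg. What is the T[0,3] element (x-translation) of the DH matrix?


T[0,3] = a * cos(theta)
= 1.5 * cos(20 deg)
= 1.5 * 0.9397
= 1.4095


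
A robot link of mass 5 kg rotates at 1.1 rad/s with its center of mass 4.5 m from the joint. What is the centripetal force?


F = m * omega^2 * r
= 5 * 1.1^2 * 4.5
= 5 * 1.21 * 4.5
= 27.225 N


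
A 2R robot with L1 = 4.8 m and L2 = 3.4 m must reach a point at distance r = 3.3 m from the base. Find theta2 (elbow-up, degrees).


cos(theta2) = (r^2 - L1^2 - L2^2) / (2*L1*L2)
cos(theta2) = (10.89 - 23.04 - 11.56) / 32.64
cos(theta2) = -0.726409
theta2 = 136.5862 degrees


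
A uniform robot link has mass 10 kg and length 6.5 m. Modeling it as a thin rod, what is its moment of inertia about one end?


I = (1/3) * m * L^2
= (1/3) * 10 * 6.5^2
= 0.333333 * 10 * 42.25
= 140.8333 kg*m^2


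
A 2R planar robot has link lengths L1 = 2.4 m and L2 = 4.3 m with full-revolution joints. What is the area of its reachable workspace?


r_max = L1 + L2 = 6.7 m
r_min = |L1 - L2| = 1.9 m
Area = pi*(r_max^2 - r_min^2)
= pi*(44.89 - 3.61)
= pi * 41.28
= 129.6849 m^2


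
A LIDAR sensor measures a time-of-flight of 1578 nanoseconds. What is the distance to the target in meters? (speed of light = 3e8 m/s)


tof = 1578 ns = 1.578e-06 s
dist = c * tof / 2
= 3e8 * 1.578e-06 / 2
= 236.7 m


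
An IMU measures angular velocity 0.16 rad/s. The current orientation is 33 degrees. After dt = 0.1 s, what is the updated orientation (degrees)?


delta_theta = w * dt = 0.16 * 0.1 = 0.016 rad
= 0.9167 deg
theta_new = 33 + 0.9167 = 33.9167 deg


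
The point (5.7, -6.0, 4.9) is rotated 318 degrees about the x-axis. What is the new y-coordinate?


Rotation about x-axis: y' = y*cos(theta) - z*sin(theta)
= -6.0 * 0.7431 - 4.9 * -0.6691
= -1.1801


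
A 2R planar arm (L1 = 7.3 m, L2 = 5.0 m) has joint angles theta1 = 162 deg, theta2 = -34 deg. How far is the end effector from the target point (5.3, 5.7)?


End effector via forward kinematics:
x = L1*cos(t1) + L2*cos(t1+t2) = -10.021
y = L1*sin(t1) + L2*sin(t1+t2) = 6.1959
Distance to target:
d = sqrt((5.3 - -10.021)^2 + (5.7 - 6.1959)^2)
= sqrt(234.7337 + 0.2459)
= 15.329 m


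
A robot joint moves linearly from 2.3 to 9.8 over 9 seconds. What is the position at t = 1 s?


s = t/T = 1/9 = 0.1111
p(t) = p0 + (pf-p0)*s
= 2.3 + (9.8 - 2.3) * 0.1111
= 3.1333


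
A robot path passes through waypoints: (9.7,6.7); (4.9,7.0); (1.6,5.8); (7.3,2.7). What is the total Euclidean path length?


Segment lengths:
  seg1 = sqrt((-4.8)^2 + (0.3)^2) = 4.8094
  seg2 = sqrt((-3.3)^2 + (-1.2)^2) = 3.5114
  seg3 = sqrt((5.7)^2 + (-3.1)^2) = 6.4885
Total = 14.8092


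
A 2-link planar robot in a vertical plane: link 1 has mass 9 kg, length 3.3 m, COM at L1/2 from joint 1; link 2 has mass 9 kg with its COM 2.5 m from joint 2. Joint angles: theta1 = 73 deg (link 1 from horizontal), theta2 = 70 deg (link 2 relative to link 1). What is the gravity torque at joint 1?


Horizontal distance from joint 1 to link-1 COM:
  x_c1 = (L1/2)*cos(t1) = 1.65 * 0.2924 = 0.4824 m
Horizontal distance from joint 1 to link-2 COM:
  x_c2 = L1*cos(t1) + Lc2*cos(t1+t2)
       = 3.3*0.2924 + 2.5*-0.7986 = -1.0318 m
tau1 = m1*g*x_c1 + m2*g*x_c2
     = 9*9.81*0.4824 + 9*9.81*-1.0318
     = 42.5923 + -91.0943
     = -48.502 Nm


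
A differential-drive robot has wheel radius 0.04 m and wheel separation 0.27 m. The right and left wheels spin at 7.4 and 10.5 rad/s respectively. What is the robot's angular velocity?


vR = r*wR = 0.04*7.4 = 0.296 m/s
vL = r*wL = 0.04*10.5 = 0.42 m/s
v = (vR+vL)/2 = 0.358 m/s
omega = (vR-vL)/L = -0.4593 rad/s
angular velocity = -0.4593 rad/s


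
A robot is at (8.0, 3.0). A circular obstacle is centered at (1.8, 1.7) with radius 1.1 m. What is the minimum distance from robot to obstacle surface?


center_dist = sqrt((8.0-1.8)^2 + (3.0-1.7)^2)
= sqrt(38.44 + 1.69)
= 6.3348
min_dist = center_dist - radius = 6.3348 - 1.1 = 5.2348 m


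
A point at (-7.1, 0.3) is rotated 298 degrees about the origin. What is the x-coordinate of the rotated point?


x' = x*cos(theta) - y*sin(theta)
cos(298 deg) = 0.4695, sin(298 deg) = -0.8829
x' = -7.1 * 0.4695 - 0.3 * -0.8829
= -3.3332 - -0.2649
= -3.0684


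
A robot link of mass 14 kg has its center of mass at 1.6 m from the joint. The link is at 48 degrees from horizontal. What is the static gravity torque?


tau = m*g*L*cos(angle)
= 14 * 9.81 * 1.6 * cos(48 deg)
= 14 * 9.81 * 1.6 * 0.6691
= 147.0374 Nm


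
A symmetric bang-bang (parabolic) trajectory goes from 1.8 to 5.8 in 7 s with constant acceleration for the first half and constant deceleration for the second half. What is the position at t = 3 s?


Symmetric rest-to-rest: each phase covers (pf-p0)/2 in time T/2. 0.5*a*(T/2)^2 = (pf-p0)/2 => a = 4*(pf-p0)/T^2
a = 4*(5.8-1.8)/7^2 = 0.3265
t = 3 is in the acceleration phase (t <= T/2).
p = p0 + 0.5*a*t^2 = 1.8 + 0.5*0.3265*3^2
= 3.2694


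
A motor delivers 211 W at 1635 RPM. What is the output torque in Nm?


omega = 1635 * 2*pi/60 = 171.2168 rad/s
tau = P / omega = 211 / 171.2168
= 1.2324 Nm


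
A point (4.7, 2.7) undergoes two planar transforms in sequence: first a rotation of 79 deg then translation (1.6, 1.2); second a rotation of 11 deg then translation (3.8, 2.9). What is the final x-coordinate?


After transform 1:
x1 = cos(79)*4.7 - sin(79)*2.7 + 1.6 = -0.1536
y1 = sin(79)*4.7 + cos(79)*2.7 + 1.2 = 6.3288
After transform 2:
x2 = cos(11)*-0.1536 - sin(11)*6.3288 + 3.8
= 2.4416


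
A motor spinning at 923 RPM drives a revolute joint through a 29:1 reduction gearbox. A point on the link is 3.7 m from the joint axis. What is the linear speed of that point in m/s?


omega_motor = 923 * 2*pi/60 = 96.6563 rad/s
omega_joint = omega_motor / 29 = 3.333 rad/s
v = omega_joint * r = 3.333 * 3.7
= 12.332 m/s


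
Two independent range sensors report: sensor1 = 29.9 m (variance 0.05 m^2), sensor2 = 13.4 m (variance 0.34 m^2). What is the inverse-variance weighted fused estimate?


w1 = (1/var1) / (1/var1 + 1/var2)
   = 20.0 / (20.0 + 2.9412) = 0.8718
w2 = 1 - w1 = 0.1282
fused = w1*s1 + w2*s2 = 26.0667 + 1.7179
= 27.7846 m


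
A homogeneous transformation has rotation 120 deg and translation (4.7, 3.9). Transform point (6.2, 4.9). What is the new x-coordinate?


x' = cos(theta)*px - sin(theta)*py + tx
= -0.5*6.2 - 0.866*4.9 + 4.7
= -2.6435


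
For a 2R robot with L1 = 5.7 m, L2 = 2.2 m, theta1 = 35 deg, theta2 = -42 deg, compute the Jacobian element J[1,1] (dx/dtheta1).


J[1,1] = -L1*sin(t1) - L2*sin(t1+t2)
= -5.7*sin(35) - 2.2*sin(-7)
= -3.0013


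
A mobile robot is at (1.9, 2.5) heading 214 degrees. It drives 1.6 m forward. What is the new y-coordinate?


y_new = y0 + d*sin(theta)
= 2.5 + 1.6*sin(214)
= 2.5 + -0.8947
= 1.6053


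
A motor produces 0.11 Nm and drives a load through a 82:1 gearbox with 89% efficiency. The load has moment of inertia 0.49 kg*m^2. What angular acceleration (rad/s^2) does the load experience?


tau_out = tau_motor * N * eta
= 0.11 * 82 * 0.89 = 8.0278 Nm
alpha = tau_out / I = 8.0278 / 0.49
= 16.3833 rad/s^2


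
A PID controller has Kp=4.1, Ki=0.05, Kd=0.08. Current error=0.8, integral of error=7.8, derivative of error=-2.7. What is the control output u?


u = Kp*e + Ki*int(e) + Kd*de/dt
= 4.1*0.8 + 0.05*7.8 + 0.08*(-2.7)
= 3.28 + 0.39 + -0.216
= 3.454


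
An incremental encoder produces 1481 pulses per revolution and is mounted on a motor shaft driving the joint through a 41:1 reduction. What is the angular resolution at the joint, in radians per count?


counts per rev = 1481
effective counts at joint = 1481 * 41 = 60721
resolution = 2*pi / 60721
= 1.0348e-04 rad/count


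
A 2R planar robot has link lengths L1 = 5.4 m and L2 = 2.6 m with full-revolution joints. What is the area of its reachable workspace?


r_max = L1 + L2 = 8.0 m
r_min = |L1 - L2| = 2.8 m
Area = pi*(r_max^2 - r_min^2)
= pi*(64.0 - 7.84)
= pi * 56.16
= 176.4318 m^2


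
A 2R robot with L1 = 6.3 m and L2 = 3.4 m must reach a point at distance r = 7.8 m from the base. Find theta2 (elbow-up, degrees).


cos(theta2) = (r^2 - L1^2 - L2^2) / (2*L1*L2)
cos(theta2) = (60.84 - 39.69 - 11.56) / 42.84
cos(theta2) = 0.223856
theta2 = 77.0644 degrees


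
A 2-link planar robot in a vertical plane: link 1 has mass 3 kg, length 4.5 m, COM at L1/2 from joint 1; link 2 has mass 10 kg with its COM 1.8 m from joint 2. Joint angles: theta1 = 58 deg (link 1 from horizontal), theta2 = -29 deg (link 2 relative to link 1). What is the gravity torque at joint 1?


Horizontal distance from joint 1 to link-1 COM:
  x_c1 = (L1/2)*cos(t1) = 2.25 * 0.5299 = 1.1923 m
Horizontal distance from joint 1 to link-2 COM:
  x_c2 = L1*cos(t1) + Lc2*cos(t1+t2)
       = 4.5*0.5299 + 1.8*0.8746 = 3.959 m
tau1 = m1*g*x_c1 + m2*g*x_c2
     = 3*9.81*1.1923 + 10*9.81*3.959
     = 35.0899 + 388.3732
     = 423.4631 Nm


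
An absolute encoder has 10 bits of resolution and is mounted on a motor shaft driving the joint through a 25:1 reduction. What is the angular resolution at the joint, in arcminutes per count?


counts = 2^10 = 1024
effective counts at joint = 1024 * 25 = 25600
resolution = 360*60 / 25600
= 0.8438 arcmin/count


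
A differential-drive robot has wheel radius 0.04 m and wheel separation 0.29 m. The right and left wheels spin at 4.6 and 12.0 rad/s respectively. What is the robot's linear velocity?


vR = r*wR = 0.04*4.6 = 0.184 m/s
vL = r*wL = 0.04*12.0 = 0.48 m/s
v = (vR+vL)/2 = 0.332 m/s
omega = (vR-vL)/L = -1.0207 rad/s
linear velocity = 0.332 m/s


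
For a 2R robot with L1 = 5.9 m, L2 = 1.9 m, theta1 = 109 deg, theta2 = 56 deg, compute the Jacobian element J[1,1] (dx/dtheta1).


J[1,1] = -L1*sin(t1) - L2*sin(t1+t2)
= -5.9*sin(109) - 1.9*sin(165)
= -6.0703


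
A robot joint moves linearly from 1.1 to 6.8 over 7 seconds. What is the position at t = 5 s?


s = t/T = 5/7 = 0.7143
p(t) = p0 + (pf-p0)*s
= 1.1 + (6.8 - 1.1) * 0.7143
= 5.1714


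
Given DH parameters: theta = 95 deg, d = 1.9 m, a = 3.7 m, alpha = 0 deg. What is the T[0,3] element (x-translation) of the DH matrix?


T[0,3] = a * cos(theta)
= 3.7 * cos(95 deg)
= 3.7 * -0.0872
= -0.3225


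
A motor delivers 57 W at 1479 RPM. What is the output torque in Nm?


omega = 1479 * 2*pi/60 = 154.8805 rad/s
tau = P / omega = 57 / 154.8805
= 0.368 Nm


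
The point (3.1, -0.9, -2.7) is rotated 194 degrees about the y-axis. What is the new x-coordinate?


Rotation about y-axis: x' = x*cos(theta) + z*sin(theta)
= 3.1 * -0.9703 + -2.7 * -0.2419
= -2.3547


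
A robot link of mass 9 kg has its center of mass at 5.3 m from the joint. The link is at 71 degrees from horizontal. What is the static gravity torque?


tau = m*g*L*cos(angle)
= 9 * 9.81 * 5.3 * cos(71 deg)
= 9 * 9.81 * 5.3 * 0.3256
= 152.3454 Nm


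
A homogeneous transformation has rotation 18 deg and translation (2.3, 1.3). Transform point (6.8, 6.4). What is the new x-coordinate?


x' = cos(theta)*px - sin(theta)*py + tx
= 0.9511*6.8 - 0.309*6.4 + 2.3
= 6.7895


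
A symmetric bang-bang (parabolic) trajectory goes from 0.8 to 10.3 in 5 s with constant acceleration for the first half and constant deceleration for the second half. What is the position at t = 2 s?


Symmetric rest-to-rest: each phase covers (pf-p0)/2 in time T/2. 0.5*a*(T/2)^2 = (pf-p0)/2 => a = 4*(pf-p0)/T^2
a = 4*(10.3-0.8)/5^2 = 1.52
t = 2 is in the acceleration phase (t <= T/2).
p = p0 + 0.5*a*t^2 = 0.8 + 0.5*1.52*2^2
= 3.84


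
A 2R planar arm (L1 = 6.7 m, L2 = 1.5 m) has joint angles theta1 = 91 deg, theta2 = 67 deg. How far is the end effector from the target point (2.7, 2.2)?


End effector via forward kinematics:
x = L1*cos(t1) + L2*cos(t1+t2) = -1.5077
y = L1*sin(t1) + L2*sin(t1+t2) = 7.2609
Distance to target:
d = sqrt((2.7 - -1.5077)^2 + (2.2 - 7.2609)^2)
= sqrt(17.7048 + 25.6126)
= 6.5816 m


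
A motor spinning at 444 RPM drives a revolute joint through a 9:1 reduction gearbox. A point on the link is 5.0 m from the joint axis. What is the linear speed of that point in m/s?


omega_motor = 444 * 2*pi/60 = 46.4956 rad/s
omega_joint = omega_motor / 9 = 5.1662 rad/s
v = omega_joint * r = 5.1662 * 5.0
= 25.8309 m/s


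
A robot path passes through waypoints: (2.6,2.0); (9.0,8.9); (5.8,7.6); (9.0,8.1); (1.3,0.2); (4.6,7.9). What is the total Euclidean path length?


Segment lengths:
  seg1 = sqrt((6.4)^2 + (6.9)^2) = 9.4112
  seg2 = sqrt((-3.2)^2 + (-1.3)^2) = 3.454
  seg3 = sqrt((3.2)^2 + (0.5)^2) = 3.2388
  seg4 = sqrt((-7.7)^2 + (-7.9)^2) = 11.0318
  seg5 = sqrt((3.3)^2 + (7.7)^2) = 8.3774
Total = 35.5131


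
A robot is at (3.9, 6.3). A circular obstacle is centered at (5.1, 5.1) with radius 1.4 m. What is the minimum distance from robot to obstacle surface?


center_dist = sqrt((3.9-5.1)^2 + (6.3-5.1)^2)
= sqrt(1.44 + 1.44)
= 1.6971
min_dist = center_dist - radius = 1.6971 - 1.4 = 0.2971 m


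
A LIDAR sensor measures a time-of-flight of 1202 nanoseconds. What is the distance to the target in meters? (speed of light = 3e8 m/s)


tof = 1202 ns = 1.202e-06 s
dist = c * tof / 2
= 3e8 * 1.202e-06 / 2
= 180.3 m


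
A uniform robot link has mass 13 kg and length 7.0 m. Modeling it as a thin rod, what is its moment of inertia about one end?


I = (1/3) * m * L^2
= (1/3) * 13 * 7.0^2
= 0.333333 * 13 * 49.0
= 212.3333 kg*m^2


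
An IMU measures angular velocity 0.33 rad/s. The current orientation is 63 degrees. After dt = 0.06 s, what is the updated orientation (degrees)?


delta_theta = w * dt = 0.33 * 0.06 = 0.0198 rad
= 1.1345 deg
theta_new = 63 + 1.1345 = 64.1345 deg


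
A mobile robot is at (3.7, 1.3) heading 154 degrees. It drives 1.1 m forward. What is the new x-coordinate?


x_new = x0 + d*cos(theta)
= 3.7 + 1.1*cos(154)
= 3.7 + -0.9887
= 2.7113


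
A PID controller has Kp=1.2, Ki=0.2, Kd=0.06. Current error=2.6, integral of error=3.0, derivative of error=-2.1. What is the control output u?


u = Kp*e + Ki*int(e) + Kd*de/dt
= 1.2*2.6 + 0.2*3.0 + 0.06*(-2.1)
= 3.12 + 0.6 + -0.126
= 3.594


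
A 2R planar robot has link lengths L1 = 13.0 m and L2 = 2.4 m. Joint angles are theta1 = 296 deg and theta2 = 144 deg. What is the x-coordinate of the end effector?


Convert angles to radians: theta1 = 5.1662, theta2 = 2.5133
x = L1*cos(theta1) + L2*cos(theta1+theta2)
x = 5.6988 + 0.4168
x = 6.1156


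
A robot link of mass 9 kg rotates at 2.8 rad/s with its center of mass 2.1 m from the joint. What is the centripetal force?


F = m * omega^2 * r
= 9 * 2.8^2 * 2.1
= 9 * 7.84 * 2.1
= 148.176 N
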